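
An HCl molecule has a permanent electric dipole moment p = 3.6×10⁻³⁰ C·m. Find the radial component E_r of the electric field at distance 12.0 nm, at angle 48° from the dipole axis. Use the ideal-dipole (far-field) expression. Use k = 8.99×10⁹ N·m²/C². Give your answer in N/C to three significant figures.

For a dipole, E_r = (2kp cosθ)/r³.
kp/r³ = (8.99×10⁹)(3.60×10⁻³⁰)/(1.20×10⁻⁸)³ = 1.873×10⁴ N/C.
E_r = 2·1.873×10⁴·cos48° = 2.506×10⁴ N/C.

E_r ≈ 2.51×10⁴ N/C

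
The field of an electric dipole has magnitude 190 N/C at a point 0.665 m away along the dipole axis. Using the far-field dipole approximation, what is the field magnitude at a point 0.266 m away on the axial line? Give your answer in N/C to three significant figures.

Dipole fields scale as 1/r³ in the far field; the geometry is the same at both points.
E₂ = E₁ · (r₁/r₂)³ = 190 · (0.665/0.266)³.
(r₁/r₂)³ = (2.5)³ = 15.62.
E₂ ≈ 2969 N/C.

E ≈ 2970 N/C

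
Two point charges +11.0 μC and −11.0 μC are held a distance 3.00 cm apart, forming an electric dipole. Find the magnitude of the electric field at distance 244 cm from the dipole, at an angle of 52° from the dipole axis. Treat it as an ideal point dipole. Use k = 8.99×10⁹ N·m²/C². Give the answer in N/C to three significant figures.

Dipole moment p = qd = (1.10×10⁻⁵ C)(0.0300 m) = 3.30×10⁻⁷ C·m.
At angle θ the dipole field magnitude is E = (kp/r³)·√(1 + 3cos²θ).
kp/r³ = (8.99×10⁹)(3.30×10⁻⁷) / (2.44)³ = 204.2 N/C.
√(1 + 3cos²52°) = √(1 + 3·0.3790) = √2.1371 ≈ 1.4619.
E ≈ 204.2 × 1.462 = 298.6 N/C.

E ≈ 299 N/C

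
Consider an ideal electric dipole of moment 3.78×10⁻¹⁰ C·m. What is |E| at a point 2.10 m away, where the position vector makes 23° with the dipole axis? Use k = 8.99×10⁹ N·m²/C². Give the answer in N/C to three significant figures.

At angle θ the dipole field magnitude is E = (kp/r³)·√(1 + 3cos²θ).
kp/r³ = (8.99×10⁹)(3.78×10⁻¹⁰) / (2.10)³ = 0.3669 N/C.
√(1 + 3cos²23°) = √(1 + 3·0.8473) = √3.5420 ≈ 1.8820.
E ≈ 0.3669 × 1.882 = 0.6906 N/C.

E ≈ 0.691 N/C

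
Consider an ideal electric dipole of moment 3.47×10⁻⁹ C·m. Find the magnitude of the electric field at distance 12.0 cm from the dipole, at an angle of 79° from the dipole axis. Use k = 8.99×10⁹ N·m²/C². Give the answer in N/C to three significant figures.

At angle θ the dipole field magnitude is E = (kp/r³)·√(1 + 3cos²θ).
kp/r³ = (8.99×10⁹)(3.47×10⁻⁹) / (0.120)³ = 1.805×10⁴ N/C.
√(1 + 3cos²79°) = √(1 + 3·0.0364) = √1.1092 ≈ 1.0532.
E ≈ 1.805×10⁴ × 1.053 = 1.901×10⁴ N/C.

E ≈ 1.90×10⁴ N/C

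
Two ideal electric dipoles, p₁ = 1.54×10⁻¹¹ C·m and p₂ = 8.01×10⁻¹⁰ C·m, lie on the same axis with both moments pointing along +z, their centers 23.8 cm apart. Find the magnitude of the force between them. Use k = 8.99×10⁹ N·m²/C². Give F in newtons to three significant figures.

F ≈ 2.07×10⁻⁷ N

On-axis field of dipole 1 at distance r: E = 2kp₁/r³. Force on dipole 2 is F = p₂·dE/dr (gradient along axis).
dE/dr = −6kp₁/r⁴, so |F| = 6kp₁p₂/r⁴ (attractive for aligned moments).
F = 6(8.99×10⁹)(1.54×10⁻¹¹)(8.01×10⁻¹⁰)/(0.238)⁴ = 2.074×10⁻⁷ N.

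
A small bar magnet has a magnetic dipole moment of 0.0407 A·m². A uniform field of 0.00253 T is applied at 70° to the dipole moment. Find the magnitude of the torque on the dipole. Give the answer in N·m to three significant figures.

τ ≈ 9.68×10⁻⁵ N·m

Torque on a magnetic dipole: τ = mB sinθ.
τ = (0.0407)(0.00253)·sin70° = 9.676×10⁻⁵ N·m.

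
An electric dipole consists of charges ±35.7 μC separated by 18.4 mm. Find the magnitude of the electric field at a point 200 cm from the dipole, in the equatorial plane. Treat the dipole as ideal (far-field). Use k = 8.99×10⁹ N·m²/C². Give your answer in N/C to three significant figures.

E ≈ 738 N/C

Dipole moment p = qd = (3.57×10⁻⁵ C)(0.0184 m) = 6.569×10⁻⁷ C·m.
On the perpendicular bisector E = kp/r³ (half the axial value at the same distance).
E = (8.99×10⁹)(6.569×10⁻⁷) / (2.00)³ = 738.2 N/C.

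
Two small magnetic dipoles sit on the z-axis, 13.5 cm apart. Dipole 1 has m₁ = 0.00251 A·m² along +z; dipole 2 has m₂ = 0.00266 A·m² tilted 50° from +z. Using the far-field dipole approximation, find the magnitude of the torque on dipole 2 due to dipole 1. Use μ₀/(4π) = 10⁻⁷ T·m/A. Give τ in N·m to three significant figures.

Dipole B is on the axis of dipole A, so B₁ there is axial: B₁ = (μ₀/4π)·2m₁/r³ along +z.
B₁ = 2(10⁻⁷)(0.00251)/(0.135)³ = 2.040×10⁻⁷ T.
τ = m₂ B₁ sinθ.
τ = (0.00266)(2.040×10⁻⁷)·sin50° = 4.158×10⁻¹⁰ N·m.

τ ≈ 4.16×10⁻¹⁰ N·m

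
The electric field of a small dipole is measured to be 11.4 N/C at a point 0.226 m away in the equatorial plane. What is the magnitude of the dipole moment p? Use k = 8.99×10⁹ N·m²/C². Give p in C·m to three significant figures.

p ≈ 1.46×10⁻¹¹ C·m

In the equatorial plane E = kp/r³, so p = Er³/(k).
p = (11.4)·(0.226)³ / (8.99×10⁹) = 1.464×10⁻¹¹ C·m.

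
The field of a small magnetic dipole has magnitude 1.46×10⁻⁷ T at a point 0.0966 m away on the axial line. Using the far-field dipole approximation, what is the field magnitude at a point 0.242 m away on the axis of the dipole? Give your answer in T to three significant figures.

Dipole fields scale as 1/r³ in the far field; the geometry is the same at both points.
B₂ = B₁ · (r₁/r₂)³ = 1.46×10⁻⁷ · (0.0966/0.242)³.
(r₁/r₂)³ = (0.3992)³ = 0.0636.
B₂ ≈ 9.286×10⁻⁹ T.

B ≈ 9.29×10⁻⁹ T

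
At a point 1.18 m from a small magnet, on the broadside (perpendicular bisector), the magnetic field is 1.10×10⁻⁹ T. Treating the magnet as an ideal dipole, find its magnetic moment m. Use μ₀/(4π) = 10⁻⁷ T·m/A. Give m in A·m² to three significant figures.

In the equatorial plane B = (μ₀/4π)·m/r³, so m = Br³·4π/(μ₀).
m = (1.10×10⁻⁹)·(1.18)³ / (10⁻⁷) = 0.01807 A·m².

m ≈ 0.0181 A·m²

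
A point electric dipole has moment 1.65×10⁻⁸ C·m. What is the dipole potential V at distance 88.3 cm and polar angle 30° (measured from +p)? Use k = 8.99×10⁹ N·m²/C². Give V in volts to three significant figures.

The dipole potential is V = kp cosθ / r².
V = (8.99×10⁹)(1.65×10⁻⁸)·cos30° / (0.883)² = 164.8 V.

V ≈ 165 V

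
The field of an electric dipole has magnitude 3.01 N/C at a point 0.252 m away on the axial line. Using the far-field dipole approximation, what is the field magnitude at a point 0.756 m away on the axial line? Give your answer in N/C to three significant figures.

Dipole fields scale as 1/r³ in the far field; the geometry is the same at both points.
E₂ = E₁ · (r₁/r₂)³ = 3.01 · (0.252/0.756)³.
(r₁/r₂)³ = (0.3333)³ = 0.03704.
E₂ ≈ 0.1115 N/C.

E ≈ 0.111 N/C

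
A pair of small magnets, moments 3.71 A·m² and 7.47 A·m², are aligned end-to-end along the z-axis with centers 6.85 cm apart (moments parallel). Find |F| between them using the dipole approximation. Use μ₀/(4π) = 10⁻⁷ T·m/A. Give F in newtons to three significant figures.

F ≈ 0.755 N

On-axis B of dipole 1: B = (μ₀/4π)·2m₁/r³. Force on dipole 2: F = m₂·dB/dr.
dB/dr = −(μ₀/4π)·6m₁/r⁴, so |F| = (μ₀/4π)·6m₁m₂/r⁴.
F = 6(10⁻⁷)(3.71)(7.47)/(0.0685)⁴ = 0.7552 N.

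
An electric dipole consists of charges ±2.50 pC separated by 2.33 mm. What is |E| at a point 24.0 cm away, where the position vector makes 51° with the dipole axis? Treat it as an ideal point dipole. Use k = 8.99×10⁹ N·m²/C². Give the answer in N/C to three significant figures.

E ≈ 0.00560 N/C

Dipole moment p = qd = (2.50×10⁻¹² C)(0.00233 m) = 5.825×10⁻¹⁵ C·m.
At angle θ the dipole field magnitude is E = (kp/r³)·√(1 + 3cos²θ).
kp/r³ = (8.99×10⁹)(5.825×10⁻¹⁵) / (0.240)³ = 0.003788 N/C.
√(1 + 3cos²51°) = √(1 + 3·0.3960) = √2.1881 ≈ 1.4792.
E ≈ 0.003788 × 1.479 = 0.005603 N/C.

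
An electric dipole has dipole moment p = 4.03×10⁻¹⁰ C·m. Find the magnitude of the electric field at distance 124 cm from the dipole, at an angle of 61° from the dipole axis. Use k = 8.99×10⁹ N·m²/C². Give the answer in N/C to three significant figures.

At angle θ the dipole field magnitude is E = (kp/r³)·√(1 + 3cos²θ).
kp/r³ = (8.99×10⁹)(4.03×10⁻¹⁰) / (1.24)³ = 1.900 N/C.
√(1 + 3cos²61°) = √(1 + 3·0.2350) = √1.7051 ≈ 1.3058.
E ≈ 1.900 × 1.306 = 2.481 N/C.

E ≈ 2.48 N/C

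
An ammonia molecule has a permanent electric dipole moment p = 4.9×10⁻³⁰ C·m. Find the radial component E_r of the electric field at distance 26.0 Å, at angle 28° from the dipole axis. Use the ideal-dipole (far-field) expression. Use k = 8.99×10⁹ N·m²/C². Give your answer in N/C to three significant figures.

E_r ≈ 4.43×10⁶ N/C

For a dipole, E_r = (2kp cosθ)/r³.
kp/r³ = (8.99×10⁹)(4.90×10⁻³⁰)/(2.60×10⁻⁹)³ = 2.506×10⁶ N/C.
E_r = 2·2.506×10⁶·cos28° = 4.426×10⁶ N/C.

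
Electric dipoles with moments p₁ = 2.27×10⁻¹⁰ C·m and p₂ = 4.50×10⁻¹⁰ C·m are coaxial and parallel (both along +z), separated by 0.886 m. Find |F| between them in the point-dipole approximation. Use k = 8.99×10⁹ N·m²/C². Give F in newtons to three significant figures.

F ≈ 8.94×10⁻⁹ N

On-axis field of dipole 1 at distance r: E = 2kp₁/r³. Force on dipole 2 is F = p₂·dE/dr (gradient along axis).
dE/dr = −6kp₁/r⁴, so |F| = 6kp₁p₂/r⁴ (attractive for aligned moments).
F = 6(8.99×10⁹)(2.27×10⁻¹⁰)(4.50×10⁻¹⁰)/(0.886)⁴ = 8.942×10⁻⁹ N.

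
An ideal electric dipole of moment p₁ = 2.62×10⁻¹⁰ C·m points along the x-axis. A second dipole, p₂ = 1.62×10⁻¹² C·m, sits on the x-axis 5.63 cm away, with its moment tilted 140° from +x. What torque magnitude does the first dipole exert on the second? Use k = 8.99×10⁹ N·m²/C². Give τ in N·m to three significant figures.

τ ≈ 2.75×10⁻⁸ N·m

The second dipole sits on the axis of the first, so the field there is axial: E₁ = 2kp₁/r³ along +x.
E₁ = 2(8.99×10⁹)(2.62×10⁻¹⁰)/(0.0563)³ = 2.640×10⁴ N/C.
Torque on the second dipole: τ = p₂ E₁ sinθ.
τ = (1.62×10⁻¹²)(2.640×10⁴)·sin140° = 2.749×10⁻⁸ N·m.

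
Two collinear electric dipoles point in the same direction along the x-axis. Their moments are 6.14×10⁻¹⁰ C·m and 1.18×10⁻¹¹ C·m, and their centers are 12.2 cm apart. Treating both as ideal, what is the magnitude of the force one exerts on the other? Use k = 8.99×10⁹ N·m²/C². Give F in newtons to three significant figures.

F ≈ 1.76×10⁻⁶ N

On-axis field of dipole 1 at distance r: E = 2kp₁/r³. Force on dipole 2 is F = p₂·dE/dr (gradient along axis).
dE/dr = −6kp₁/r⁴, so |F| = 6kp₁p₂/r⁴ (attractive for aligned moments).
F = 6(8.99×10⁹)(6.14×10⁻¹⁰)(1.18×10⁻¹¹)/(0.122)⁴ = 1.764×10⁻⁶ N.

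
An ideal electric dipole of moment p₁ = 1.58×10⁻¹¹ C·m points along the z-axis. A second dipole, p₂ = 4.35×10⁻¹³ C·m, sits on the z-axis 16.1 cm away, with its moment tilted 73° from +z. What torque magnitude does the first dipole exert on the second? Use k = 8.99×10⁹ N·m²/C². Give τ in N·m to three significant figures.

The second dipole sits on the axis of the first, so the field there is axial: E₁ = 2kp₁/r³ along +z.
E₁ = 2(8.99×10⁹)(1.58×10⁻¹¹)/(0.161)³ = 68.07 N/C.
Torque on the second dipole: τ = p₂ E₁ sinθ.
τ = (4.35×10⁻¹³)(68.07)·sin73° = 2.832×10⁻¹¹ N·m.

τ ≈ 2.83×10⁻¹¹ N·m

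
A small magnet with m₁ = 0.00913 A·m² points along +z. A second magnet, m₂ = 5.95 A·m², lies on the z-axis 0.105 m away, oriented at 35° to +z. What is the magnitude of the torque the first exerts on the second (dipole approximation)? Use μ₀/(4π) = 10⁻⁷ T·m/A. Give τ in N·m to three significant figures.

τ ≈ 5.38×10⁻⁶ N·m

Dipole B is on the axis of dipole A, so B₁ there is axial: B₁ = (μ₀/4π)·2m₁/r³ along +z.
B₁ = 2(10⁻⁷)(0.00913)/(0.105)³ = 1.577×10⁻⁶ T.
τ = m₂ B₁ sinθ.
τ = (5.95)(1.577×10⁻⁶)·sin35° = 5.383×10⁻⁶ N·m.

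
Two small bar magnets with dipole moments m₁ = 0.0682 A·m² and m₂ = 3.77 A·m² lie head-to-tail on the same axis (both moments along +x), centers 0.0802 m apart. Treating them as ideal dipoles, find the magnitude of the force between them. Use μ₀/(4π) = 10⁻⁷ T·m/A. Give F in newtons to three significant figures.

F ≈ 0.00373 N

On-axis B of dipole 1: B = (μ₀/4π)·2m₁/r³. Force on dipole 2: F = m₂·dB/dr.
dB/dr = −(μ₀/4π)·6m₁/r⁴, so |F| = (μ₀/4π)·6m₁m₂/r⁴.
F = 6(10⁻⁷)(0.0682)(3.77)/(0.0802)⁴ = 0.003729 N.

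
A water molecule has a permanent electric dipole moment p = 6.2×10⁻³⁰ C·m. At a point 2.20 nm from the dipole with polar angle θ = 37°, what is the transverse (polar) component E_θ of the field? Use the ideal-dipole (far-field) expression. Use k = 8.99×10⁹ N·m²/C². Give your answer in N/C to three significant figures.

For a dipole, E_θ = (kp sinθ)/r³.
kp/r³ = (8.99×10⁹)(6.20×10⁻³⁰)/(2.20×10⁻⁹)³ = 5.235×10⁶ N/C.
E_θ = 5.235×10⁶·sin37° = 3.150×10⁶ N/C.

E_θ ≈ 3.15×10⁶ N/C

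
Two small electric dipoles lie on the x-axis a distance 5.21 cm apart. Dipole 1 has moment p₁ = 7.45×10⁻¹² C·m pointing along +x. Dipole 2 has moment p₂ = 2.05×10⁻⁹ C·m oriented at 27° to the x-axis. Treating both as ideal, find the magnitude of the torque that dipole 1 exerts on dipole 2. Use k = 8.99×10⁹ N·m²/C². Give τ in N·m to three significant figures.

τ ≈ 8.82×10⁻⁷ N·m

The second dipole sits on the axis of the first, so the field there is axial: E₁ = 2kp₁/r³ along +x.
E₁ = 2(8.99×10⁹)(7.45×10⁻¹²)/(0.0521)³ = 947.2 N/C.
Torque on the second dipole: τ = p₂ E₁ sinθ.
τ = (2.05×10⁻⁹)(947.2)·sin27° = 8.815×10⁻⁷ N·m.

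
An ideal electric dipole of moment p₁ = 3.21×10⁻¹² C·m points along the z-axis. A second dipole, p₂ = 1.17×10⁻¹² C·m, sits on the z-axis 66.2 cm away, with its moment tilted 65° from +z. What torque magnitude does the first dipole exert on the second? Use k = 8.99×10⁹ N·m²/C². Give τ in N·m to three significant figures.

The second dipole sits on the axis of the first, so the field there is axial: E₁ = 2kp₁/r³ along +z.
E₁ = 2(8.99×10⁹)(3.21×10⁻¹²)/(0.662)³ = 0.1989 N/C.
Torque on the second dipole: τ = p₂ E₁ sinθ.
τ = (1.17×10⁻¹²)(0.1989)·sin65° = 2.110×10⁻¹³ N·m.

τ ≈ 2.11×10⁻¹³ N·m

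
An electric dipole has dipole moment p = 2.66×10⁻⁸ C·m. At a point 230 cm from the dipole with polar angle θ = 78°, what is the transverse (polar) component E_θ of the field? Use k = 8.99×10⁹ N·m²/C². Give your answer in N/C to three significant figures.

E_θ ≈ 19.2 N/C

For a dipole, E_θ = (kp sinθ)/r³.
kp/r³ = (8.99×10⁹)(2.66×10⁻⁸)/(2.30)³ = 19.65 N/C.
E_θ = 19.65·sin78° = 19.22 N/C.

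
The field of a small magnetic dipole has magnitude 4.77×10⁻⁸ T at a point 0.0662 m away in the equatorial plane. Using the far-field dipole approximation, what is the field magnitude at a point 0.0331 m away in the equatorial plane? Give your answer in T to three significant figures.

Dipole fields scale as 1/r³ in the far field; the geometry is the same at both points.
B₂ = B₁ · (r₁/r₂)³ = 4.77×10⁻⁸ · (0.0662/0.0331)³.
(r₁/r₂)³ = (2)³ = 8.
B₂ ≈ 3.816×10⁻⁷ T.

B ≈ 3.82×10⁻⁷ T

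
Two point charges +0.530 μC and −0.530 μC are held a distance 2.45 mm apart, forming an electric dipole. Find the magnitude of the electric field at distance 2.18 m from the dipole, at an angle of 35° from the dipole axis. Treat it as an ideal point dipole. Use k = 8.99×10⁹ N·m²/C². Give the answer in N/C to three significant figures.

E ≈ 1.96 N/C

Dipole moment p = qd = (5.30×10⁻⁷ C)(0.00245 m) = 1.299×10⁻⁹ C·m.
At angle θ the dipole field magnitude is E = (kp/r³)·√(1 + 3cos²θ).
kp/r³ = (8.99×10⁹)(1.299×10⁻⁹) / (2.18)³ = 1.127 N/C.
√(1 + 3cos²35°) = √(1 + 3·0.6710) = √3.0130 ≈ 1.7358.
E ≈ 1.127 × 1.736 = 1.957 N/C.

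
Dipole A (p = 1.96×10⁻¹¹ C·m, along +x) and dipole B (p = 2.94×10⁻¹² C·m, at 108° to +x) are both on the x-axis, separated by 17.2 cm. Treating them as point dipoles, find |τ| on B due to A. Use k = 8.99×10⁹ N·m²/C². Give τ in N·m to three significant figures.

τ ≈ 1.94×10⁻¹⁰ N·m

The second dipole sits on the axis of the first, so the field there is axial: E₁ = 2kp₁/r³ along +x.
E₁ = 2(8.99×10⁹)(1.96×10⁻¹¹)/(0.172)³ = 69.26 N/C.
Torque on the second dipole: τ = p₂ E₁ sinθ.
τ = (2.94×10⁻¹²)(69.26)·sin108° = 1.936×10⁻¹⁰ N·m.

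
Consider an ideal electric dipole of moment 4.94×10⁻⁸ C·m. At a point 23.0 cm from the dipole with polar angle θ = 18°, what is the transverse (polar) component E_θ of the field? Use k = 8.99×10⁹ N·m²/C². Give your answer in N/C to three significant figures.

For a dipole, E_θ = (kp sinθ)/r³.
kp/r³ = (8.99×10⁹)(4.94×10⁻⁸)/(0.230)³ = 3.650×10⁴ N/C.
E_θ = 3.650×10⁴·sin18° = 1.128×10⁴ N/C.

E_θ ≈ 1.13×10⁴ N/C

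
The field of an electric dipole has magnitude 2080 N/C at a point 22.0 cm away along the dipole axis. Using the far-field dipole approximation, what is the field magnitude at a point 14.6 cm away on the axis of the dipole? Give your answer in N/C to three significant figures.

Dipole fields scale as 1/r³ in the far field; the geometry is the same at both points.
E₂ = E₁ · (r₁/r₂)³ = 2080 · (22.0/14.6)³.
(r₁/r₂)³ = (1.507)³ = 3.421.
E₂ ≈ 7117 N/C.

E ≈ 7120 N/C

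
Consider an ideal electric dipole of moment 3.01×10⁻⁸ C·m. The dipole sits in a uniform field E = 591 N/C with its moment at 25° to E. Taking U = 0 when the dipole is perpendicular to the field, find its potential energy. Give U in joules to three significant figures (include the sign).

U = −p·E = −pE cosθ.
U = −(3.01×10⁻⁸)(591)·cos25° = -1.612×10⁻⁵ J.

U ≈ -1.61×10⁻⁵ J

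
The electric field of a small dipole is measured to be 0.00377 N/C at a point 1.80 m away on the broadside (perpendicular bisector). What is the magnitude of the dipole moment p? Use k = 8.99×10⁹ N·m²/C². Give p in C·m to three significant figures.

In the equatorial plane E = kp/r³, so p = Er³/(k).
p = (0.00377)·(1.80)³ / (8.99×10⁹) = 2.446×10⁻¹² C·m.

p ≈ 2.45×10⁻¹² C·m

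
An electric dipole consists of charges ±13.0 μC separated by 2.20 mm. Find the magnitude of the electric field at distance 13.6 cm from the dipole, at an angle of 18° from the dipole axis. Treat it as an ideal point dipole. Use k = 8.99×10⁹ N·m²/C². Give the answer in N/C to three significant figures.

E ≈ 1.97×10⁵ N/C

Dipole moment p = qd = (1.30×10⁻⁵ C)(0.00220 m) = 2.86×10⁻⁸ C·m.
At angle θ the dipole field magnitude is E = (kp/r³)·√(1 + 3cos²θ).
kp/r³ = (8.99×10⁹)(2.86×10⁻⁸) / (0.136)³ = 1.022×10⁵ N/C.
√(1 + 3cos²18°) = √(1 + 3·0.9045) = √3.7135 ≈ 1.9271.
E ≈ 1.022×10⁵ × 1.927 = 1.970×10⁵ N/C.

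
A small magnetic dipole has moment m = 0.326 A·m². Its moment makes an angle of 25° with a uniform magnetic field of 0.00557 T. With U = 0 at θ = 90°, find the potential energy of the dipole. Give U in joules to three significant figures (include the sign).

U ≈ -0.00165 J

U = −m·B = −mB cosθ.
U = −(0.326)(0.00557)·cos25° = -0.001646 J.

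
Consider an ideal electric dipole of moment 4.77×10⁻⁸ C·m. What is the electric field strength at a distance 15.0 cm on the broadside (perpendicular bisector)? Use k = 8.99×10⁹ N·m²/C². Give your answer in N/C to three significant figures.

In the equatorial plane E = kp/r³.
E = (8.99×10⁹)(4.77×10⁻⁸) / (0.150)³ = 1.271×10⁵ N/C.

E ≈ 1.27×10⁵ N/C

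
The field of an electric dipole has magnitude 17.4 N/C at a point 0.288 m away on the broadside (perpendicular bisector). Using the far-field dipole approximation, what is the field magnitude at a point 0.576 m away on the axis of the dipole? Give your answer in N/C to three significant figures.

E ≈ 4.35 N/C

Dipole fields scale as 1/r³ in the far field.
The axial field is twice the equatorial field at the same r, so the geometry factor is 2/1.
E₂ = E₁ · (2/1) · (r₁/r₂)³ = 17.4 · 2 · (0.288/0.576)³.
(r₁/r₂)³ = (0.5)³ = 0.125.
E₂ ≈ 4.350 N/C.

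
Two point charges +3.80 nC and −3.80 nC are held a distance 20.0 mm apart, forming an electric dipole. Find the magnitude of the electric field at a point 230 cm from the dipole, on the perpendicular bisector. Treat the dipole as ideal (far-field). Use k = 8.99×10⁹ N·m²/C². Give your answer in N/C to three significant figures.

E ≈ 0.0562 N/C

Dipole moment p = qd = (3.80×10⁻⁹ C)(0.0200 m) = 7.60×10⁻¹¹ C·m.
In the equatorial plane E = kp/r³.
E = (8.99×10⁹)(7.60×10⁻¹¹) / (2.30)³ = 0.05616 N/C.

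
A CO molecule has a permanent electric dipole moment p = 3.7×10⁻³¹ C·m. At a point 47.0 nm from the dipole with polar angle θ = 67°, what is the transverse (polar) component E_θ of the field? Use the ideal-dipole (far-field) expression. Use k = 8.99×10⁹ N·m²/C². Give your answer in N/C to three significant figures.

E_θ ≈ 29.5 N/C

For a dipole, E_θ = (kp sinθ)/r³.
kp/r³ = (8.99×10⁹)(3.70×10⁻³¹)/(4.70×10⁻⁸)³ = 32.04 N/C.
E_θ = 32.04·sin67° = 29.49 N/C.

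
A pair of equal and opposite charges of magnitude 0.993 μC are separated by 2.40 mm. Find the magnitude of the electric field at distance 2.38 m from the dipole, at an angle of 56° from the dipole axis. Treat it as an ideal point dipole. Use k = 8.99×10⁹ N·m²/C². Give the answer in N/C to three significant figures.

E ≈ 2.21 N/C

Dipole moment p = qd = (9.93×10⁻⁷ C)(0.00240 m) = 2.383×10⁻⁹ C·m.
At angle θ the dipole field magnitude is E = (kp/r³)·√(1 + 3cos²θ).
kp/r³ = (8.99×10⁹)(2.383×10⁻⁹) / (2.38)³ = 1.589 N/C.
√(1 + 3cos²56°) = √(1 + 3·0.3127) = √1.9381 ≈ 1.3922.
E ≈ 1.589 × 1.392 = 2.212 N/C.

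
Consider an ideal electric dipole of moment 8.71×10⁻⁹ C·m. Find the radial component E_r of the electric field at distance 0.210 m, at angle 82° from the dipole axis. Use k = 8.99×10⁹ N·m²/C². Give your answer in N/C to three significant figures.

E_r ≈ 2350 N/C

For a dipole, E_r = (2kp cosθ)/r³.
kp/r³ = (8.99×10⁹)(8.71×10⁻⁹)/(0.210)³ = 8455 N/C.
E_r = 2·8455·cos82° = 2353 N/C.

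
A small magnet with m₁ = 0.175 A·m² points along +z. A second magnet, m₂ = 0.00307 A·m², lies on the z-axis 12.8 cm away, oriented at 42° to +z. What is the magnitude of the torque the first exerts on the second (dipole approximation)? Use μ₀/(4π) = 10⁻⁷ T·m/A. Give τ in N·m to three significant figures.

Dipole B is on the axis of dipole A, so B₁ there is axial: B₁ = (μ₀/4π)·2m₁/r³ along +z.
B₁ = 2(10⁻⁷)(0.175)/(0.128)³ = 1.669×10⁻⁵ T.
τ = m₂ B₁ sinθ.
τ = (0.00307)(1.669×10⁻⁵)·sin42° = 3.428×10⁻⁸ N·m.

τ ≈ 3.43×10⁻⁸ N·m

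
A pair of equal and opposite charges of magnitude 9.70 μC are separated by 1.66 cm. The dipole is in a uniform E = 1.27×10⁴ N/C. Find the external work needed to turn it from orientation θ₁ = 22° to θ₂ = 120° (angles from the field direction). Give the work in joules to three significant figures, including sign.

Dipole moment p = qd = (9.70×10⁻⁶ C)(0.0166 m) = 1.61×10⁻⁷ C·m.
W_ext = ΔU = U(θ₂) − U(θ₁) = −pE cosθ₂ − (−pE cosθ₁) = pE(cosθ₁ − cosθ₂).
W = (1.61×10⁻⁷)(1.27×10⁴)·(cos22° − cos120°) = (0.002045)·(+1.4272) = 0.002918 J.

W ≈ 0.00292 J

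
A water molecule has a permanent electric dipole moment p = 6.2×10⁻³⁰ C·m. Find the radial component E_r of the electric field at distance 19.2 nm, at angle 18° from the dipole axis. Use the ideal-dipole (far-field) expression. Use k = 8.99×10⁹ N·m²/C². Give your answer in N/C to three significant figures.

For a dipole, E_r = (2kp cosθ)/r³.
kp/r³ = (8.99×10⁹)(6.20×10⁻³⁰)/(1.92×10⁻⁸)³ = 7875 N/C.
E_r = 2·7875·cos18° = 1.498×10⁴ N/C.

E_r ≈ 1.50×10⁴ N/C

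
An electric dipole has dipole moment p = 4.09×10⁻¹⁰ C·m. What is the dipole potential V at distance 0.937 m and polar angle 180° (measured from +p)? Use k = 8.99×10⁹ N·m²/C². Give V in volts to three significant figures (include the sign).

The dipole potential is V = kp cosθ / r².
V = (8.99×10⁹)(4.09×10⁻¹⁰)·cos180° / (0.937)² = -4.188 V.

V ≈ -4.19 V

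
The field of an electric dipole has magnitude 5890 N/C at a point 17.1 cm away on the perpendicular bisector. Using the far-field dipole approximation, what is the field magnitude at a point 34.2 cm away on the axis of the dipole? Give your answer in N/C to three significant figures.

Dipole fields scale as 1/r³ in the far field.
The axial field is twice the equatorial field at the same r, so the geometry factor is 2/1.
E₂ = E₁ · (2/1) · (r₁/r₂)³ = 5890 · 2 · (17.1/34.2)³.
(r₁/r₂)³ = (0.5)³ = 0.125.
E₂ ≈ 1472 N/C.

E ≈ 1470 N/C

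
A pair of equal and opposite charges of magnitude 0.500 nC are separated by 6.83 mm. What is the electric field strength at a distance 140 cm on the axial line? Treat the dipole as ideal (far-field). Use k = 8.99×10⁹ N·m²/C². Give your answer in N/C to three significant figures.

Dipole moment p = qd = (5.00×10⁻¹⁰ C)(0.00683 m) = 3.415×10⁻¹² C·m.
On the dipole axis E = 2kp/r³.
E = 2·(8.99×10⁹)(3.415×10⁻¹²) / (1.40)³ = 0.02238 N/C.

E ≈ 0.0224 N/C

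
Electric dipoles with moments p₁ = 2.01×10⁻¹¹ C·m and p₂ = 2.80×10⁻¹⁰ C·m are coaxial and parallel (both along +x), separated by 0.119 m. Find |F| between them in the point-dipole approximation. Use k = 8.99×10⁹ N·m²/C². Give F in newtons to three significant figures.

F ≈ 1.51×10⁻⁶ N

On-axis field of dipole 1 at distance r: E = 2kp₁/r³. Force on dipole 2 is F = p₂·dE/dr (gradient along axis).
dE/dr = −6kp₁/r⁴, so |F| = 6kp₁p₂/r⁴ (attractive for aligned moments).
F = 6(8.99×10⁹)(2.01×10⁻¹¹)(2.80×10⁻¹⁰)/(0.119)⁴ = 1.514×10⁻⁶ N.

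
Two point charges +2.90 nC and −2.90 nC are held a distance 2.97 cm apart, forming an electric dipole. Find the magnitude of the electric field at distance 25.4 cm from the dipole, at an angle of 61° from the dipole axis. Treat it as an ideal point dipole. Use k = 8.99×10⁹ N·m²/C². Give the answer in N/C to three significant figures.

Dipole moment p = qd = (2.90×10⁻⁹ C)(0.0297 m) = 8.613×10⁻¹¹ C·m.
At angle θ the dipole field magnitude is E = (kp/r³)·√(1 + 3cos²θ).
kp/r³ = (8.99×10⁹)(8.613×10⁻¹¹) / (0.254)³ = 47.25 N/C.
√(1 + 3cos²61°) = √(1 + 3·0.2350) = √1.7051 ≈ 1.3058.
E ≈ 47.25 × 1.306 = 61.70 N/C.

E ≈ 61.7 N/C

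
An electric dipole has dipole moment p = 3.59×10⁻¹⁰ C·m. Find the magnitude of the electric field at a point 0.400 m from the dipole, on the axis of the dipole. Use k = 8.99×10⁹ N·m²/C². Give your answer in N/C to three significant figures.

On the dipole axis E = 2kp/r³.
E = 2·(8.99×10⁹)(3.59×10⁻¹⁰) / (0.400)³ = 100.9 N/C.

E ≈ 101 N/C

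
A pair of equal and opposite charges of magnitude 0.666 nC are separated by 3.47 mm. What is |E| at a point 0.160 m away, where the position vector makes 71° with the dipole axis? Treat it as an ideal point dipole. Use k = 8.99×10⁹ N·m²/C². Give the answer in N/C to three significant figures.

E ≈ 5.82 N/C

Dipole moment p = qd = (6.66×10⁻¹⁰ C)(0.00347 m) = 2.311×10⁻¹² C·m.
At angle θ the dipole field magnitude is E = (kp/r³)·√(1 + 3cos²θ).
kp/r³ = (8.99×10⁹)(2.311×10⁻¹²) / (0.160)³ = 5.072 N/C.
√(1 + 3cos²71°) = √(1 + 3·0.1060) = √1.3180 ≈ 1.1480.
E ≈ 5.072 × 1.148 = 5.823 N/C.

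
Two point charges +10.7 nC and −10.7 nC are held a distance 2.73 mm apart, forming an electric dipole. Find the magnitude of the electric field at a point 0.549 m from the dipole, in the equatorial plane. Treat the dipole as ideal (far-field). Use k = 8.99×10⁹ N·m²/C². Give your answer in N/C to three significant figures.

E ≈ 1.59 N/C

Dipole moment p = qd = (1.07×10⁻⁸ C)(0.00273 m) = 2.921×10⁻¹¹ C·m.
On the perpendicular bisector E = kp/r³ (half the axial value at the same distance).
E = (8.99×10⁹)(2.921×10⁻¹¹) / (0.549)³ = 1.587 N/C.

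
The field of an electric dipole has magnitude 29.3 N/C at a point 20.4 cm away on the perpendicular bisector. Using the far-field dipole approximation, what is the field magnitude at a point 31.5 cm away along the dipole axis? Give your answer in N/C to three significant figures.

Dipole fields scale as 1/r³ in the far field.
The axial field is twice the equatorial field at the same r, so the geometry factor is 2/1.
E₂ = E₁ · (2/1) · (r₁/r₂)³ = 29.3 · 2 · (20.4/31.5)³.
(r₁/r₂)³ = (0.6476)³ = 0.2716.
E₂ ≈ 15.92 N/C.

E ≈ 15.9 N/C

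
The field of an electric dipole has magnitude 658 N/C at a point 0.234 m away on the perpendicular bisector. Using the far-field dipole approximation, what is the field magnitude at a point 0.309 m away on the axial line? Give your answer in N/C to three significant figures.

Dipole fields scale as 1/r³ in the far field.
The axial field is twice the equatorial field at the same r, so the geometry factor is 2/1.
E₂ = E₁ · (2/1) · (r₁/r₂)³ = 658 · 2 · (0.234/0.309)³.
(r₁/r₂)³ = (0.7573)³ = 0.4343.
E₂ ≈ 571.5 N/C.

E ≈ 572 N/C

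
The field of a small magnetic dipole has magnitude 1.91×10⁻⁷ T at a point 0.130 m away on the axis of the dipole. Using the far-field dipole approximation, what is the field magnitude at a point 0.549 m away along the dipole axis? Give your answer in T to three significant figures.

Dipole fields scale as 1/r³ in the far field; the geometry is the same at both points.
B₂ = B₁ · (r₁/r₂)³ = 1.91×10⁻⁷ · (0.130/0.549)³.
(r₁/r₂)³ = (0.2368)³ = 0.01328.
B₂ ≈ 2.536×10⁻⁹ T.

B ≈ 2.54×10⁻⁹ T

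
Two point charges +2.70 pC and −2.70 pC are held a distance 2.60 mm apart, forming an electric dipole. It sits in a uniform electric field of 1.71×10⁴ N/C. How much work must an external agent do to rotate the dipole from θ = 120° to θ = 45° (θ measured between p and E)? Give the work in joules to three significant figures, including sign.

Dipole moment p = qd = (2.70×10⁻¹² C)(0.00260 m) = 7.02×10⁻¹⁵ C·m.
W_ext = ΔU = U(θ₂) − U(θ₁) = −pE cosθ₂ − (−pE cosθ₁) = pE(cosθ₁ − cosθ₂).
W = (7.02×10⁻¹⁵)(1.71×10⁴)·(cos120° − cos45°) = (1.200×10⁻¹⁰)·(-1.2071) = -1.449×10⁻¹⁰ J.

W ≈ -1.45×10⁻¹⁰ J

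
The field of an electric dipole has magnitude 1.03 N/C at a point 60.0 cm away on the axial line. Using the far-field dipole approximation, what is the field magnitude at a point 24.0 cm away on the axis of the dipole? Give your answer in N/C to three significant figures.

Dipole fields scale as 1/r³ in the far field; the geometry is the same at both points.
E₂ = E₁ · (r₁/r₂)³ = 1.03 · (60.0/24.0)³.
(r₁/r₂)³ = (2.5)³ = 15.62.
E₂ ≈ 16.09 N/C.

E ≈ 16.1 N/C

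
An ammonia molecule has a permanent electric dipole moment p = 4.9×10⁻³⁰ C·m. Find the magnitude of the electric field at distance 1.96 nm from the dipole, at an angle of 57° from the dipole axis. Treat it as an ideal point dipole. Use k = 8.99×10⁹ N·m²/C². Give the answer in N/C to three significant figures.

At angle θ the dipole field magnitude is E = (kp/r³)·√(1 + 3cos²θ).
kp/r³ = (8.99×10⁹)(4.90×10⁻³⁰) / (1.96×10⁻⁹)³ = 5.850×10⁶ N/C.
√(1 + 3cos²57°) = √(1 + 3·0.2966) = √1.8899 ≈ 1.3747.
E ≈ 5.850×10⁶ × 1.375 = 8.043×10⁶ N/C.

E ≈ 8.04×10⁶ N/C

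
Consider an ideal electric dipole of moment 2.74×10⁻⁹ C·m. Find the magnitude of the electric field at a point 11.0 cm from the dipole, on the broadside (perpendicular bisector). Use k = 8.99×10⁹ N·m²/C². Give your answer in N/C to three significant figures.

E ≈ 1.85×10⁴ N/C

In the equatorial plane E = kp/r³.
E = (8.99×10⁹)(2.74×10⁻⁹) / (0.110)³ = 1.851×10⁴ N/C.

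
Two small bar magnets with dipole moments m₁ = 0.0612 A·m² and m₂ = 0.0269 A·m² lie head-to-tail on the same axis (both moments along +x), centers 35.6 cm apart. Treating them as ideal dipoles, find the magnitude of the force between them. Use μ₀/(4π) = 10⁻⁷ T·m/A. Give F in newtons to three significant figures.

F ≈ 6.15×10⁻⁸ N

On-axis B of dipole 1: B = (μ₀/4π)·2m₁/r³. Force on dipole 2: F = m₂·dB/dr.
dB/dr = −(μ₀/4π)·6m₁/r⁴, so |F| = (μ₀/4π)·6m₁m₂/r⁴.
F = 6(10⁻⁷)(0.0612)(0.0269)/(0.356)⁴ = 6.150×10⁻⁸ N.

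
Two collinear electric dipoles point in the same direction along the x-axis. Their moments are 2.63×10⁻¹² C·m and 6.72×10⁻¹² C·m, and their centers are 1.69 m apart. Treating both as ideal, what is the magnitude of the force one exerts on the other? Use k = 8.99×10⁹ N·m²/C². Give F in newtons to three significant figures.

F ≈ 1.17×10⁻¹³ N

On-axis field of dipole 1 at distance r: E = 2kp₁/r³. Force on dipole 2 is F = p₂·dE/dr (gradient along axis).
dE/dr = −6kp₁/r⁴, so |F| = 6kp₁p₂/r⁴ (attractive for aligned moments).
F = 6(8.99×10⁹)(2.63×10⁻¹²)(6.72×10⁻¹²)/(1.69)⁴ = 1.169×10⁻¹³ N.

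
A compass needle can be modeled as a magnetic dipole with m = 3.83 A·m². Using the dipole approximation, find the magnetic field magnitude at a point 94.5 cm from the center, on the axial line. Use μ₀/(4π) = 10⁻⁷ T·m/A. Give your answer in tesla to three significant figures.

B ≈ 9.08×10⁻⁷ T

On axis B = (μ₀/4π)·2m/r³.
B = 2·(10⁻⁷)·(3.83) / (0.945)³ = 9.077×10⁻⁷ T.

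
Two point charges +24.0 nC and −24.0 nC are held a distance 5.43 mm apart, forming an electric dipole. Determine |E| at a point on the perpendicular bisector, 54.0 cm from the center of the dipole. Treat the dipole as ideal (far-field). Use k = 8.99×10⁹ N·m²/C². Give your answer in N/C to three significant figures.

Dipole moment p = qd = (2.40×10⁻⁸ C)(0.00543 m) = 1.303×10⁻¹⁰ C·m.
On the perpendicular bisector E = kp/r³ (half the axial value at the same distance).
E = (8.99×10⁹)(1.303×10⁻¹⁰) / (0.540)³ = 7.439 N/C.

E ≈ 7.44 N/C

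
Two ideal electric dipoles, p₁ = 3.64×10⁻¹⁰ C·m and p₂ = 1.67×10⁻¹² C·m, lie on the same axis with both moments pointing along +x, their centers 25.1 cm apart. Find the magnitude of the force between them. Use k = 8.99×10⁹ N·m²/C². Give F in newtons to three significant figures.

F ≈ 8.26×10⁻⁹ N

On-axis field of dipole 1 at distance r: E = 2kp₁/r³. Force on dipole 2 is F = p₂·dE/dr (gradient along axis).
dE/dr = −6kp₁/r⁴, so |F| = 6kp₁p₂/r⁴ (attractive for aligned moments).
F = 6(8.99×10⁹)(3.64×10⁻¹⁰)(1.67×10⁻¹²)/(0.251)⁴ = 8.261×10⁻⁹ N.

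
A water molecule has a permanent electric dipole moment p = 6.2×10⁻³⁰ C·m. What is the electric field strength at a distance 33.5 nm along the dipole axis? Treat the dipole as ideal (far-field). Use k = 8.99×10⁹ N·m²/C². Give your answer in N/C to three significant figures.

On the dipole axis E = 2kp/r³.
E = 2·(8.99×10⁹)(6.20×10⁻³⁰) / (3.35×10⁻⁸)³ = 2965 N/C.

E ≈ 2970 N/C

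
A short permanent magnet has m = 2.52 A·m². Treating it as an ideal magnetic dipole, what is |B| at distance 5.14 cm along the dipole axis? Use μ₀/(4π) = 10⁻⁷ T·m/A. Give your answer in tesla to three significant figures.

On axis B = (μ₀/4π)·2m/r³.
B = 2·(10⁻⁷)·(2.52) / (0.0514)³ = 0.003711 T.

B ≈ 0.00371 T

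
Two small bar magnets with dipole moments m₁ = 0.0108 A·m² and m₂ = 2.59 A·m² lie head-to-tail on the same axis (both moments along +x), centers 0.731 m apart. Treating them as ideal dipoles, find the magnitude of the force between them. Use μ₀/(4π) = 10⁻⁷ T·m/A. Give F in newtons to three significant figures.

On-axis B of dipole 1: B = (μ₀/4π)·2m₁/r³. Force on dipole 2: F = m₂·dB/dr.
dB/dr = −(μ₀/4π)·6m₁/r⁴, so |F| = (μ₀/4π)·6m₁m₂/r⁴.
F = 6(10⁻⁷)(0.0108)(2.59)/(0.731)⁴ = 5.878×10⁻⁸ N.

F ≈ 5.88×10⁻⁸ N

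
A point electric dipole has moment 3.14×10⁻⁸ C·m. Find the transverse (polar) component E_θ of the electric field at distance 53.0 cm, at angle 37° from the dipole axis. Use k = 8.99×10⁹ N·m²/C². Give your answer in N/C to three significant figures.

E_θ ≈ 1140 N/C

For a dipole, E_θ = (kp sinθ)/r³.
kp/r³ = (8.99×10⁹)(3.14×10⁻⁸)/(0.530)³ = 1896 N/C.
E_θ = 1896·sin37° = 1141 N/C.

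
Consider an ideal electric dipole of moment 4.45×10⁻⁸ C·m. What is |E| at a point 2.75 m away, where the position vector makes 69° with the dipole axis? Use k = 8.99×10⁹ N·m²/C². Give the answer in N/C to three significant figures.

E ≈ 22.6 N/C

At angle θ the dipole field magnitude is E = (kp/r³)·√(1 + 3cos²θ).
kp/r³ = (8.99×10⁹)(4.45×10⁻⁸) / (2.75)³ = 19.24 N/C.
√(1 + 3cos²69°) = √(1 + 3·0.1284) = √1.3853 ≈ 1.1770.
E ≈ 19.24 × 1.177 = 22.64 N/C.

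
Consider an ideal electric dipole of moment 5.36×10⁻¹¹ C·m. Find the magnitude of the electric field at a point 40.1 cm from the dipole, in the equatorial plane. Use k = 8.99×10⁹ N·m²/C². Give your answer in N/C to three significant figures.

E ≈ 7.47 N/C

In the equatorial plane E = kp/r³.
E = (8.99×10⁹)(5.36×10⁻¹¹) / (0.401)³ = 7.473 N/C.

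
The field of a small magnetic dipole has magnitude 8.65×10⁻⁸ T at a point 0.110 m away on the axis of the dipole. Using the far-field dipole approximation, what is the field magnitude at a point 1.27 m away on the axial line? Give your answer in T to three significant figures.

Dipole fields scale as 1/r³ in the far field; the geometry is the same at both points.
B₂ = B₁ · (r₁/r₂)³ = 8.65×10⁻⁸ · (0.110/1.27)³.
(r₁/r₂)³ = (0.08661)³ = 0.0006498.
B₂ ≈ 5.621×10⁻¹¹ T.

B ≈ 5.62×10⁻¹¹ T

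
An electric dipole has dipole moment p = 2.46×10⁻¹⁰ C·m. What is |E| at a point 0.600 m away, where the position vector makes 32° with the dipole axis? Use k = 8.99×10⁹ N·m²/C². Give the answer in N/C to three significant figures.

E ≈ 18.2 N/C

At angle θ the dipole field magnitude is E = (kp/r³)·√(1 + 3cos²θ).
kp/r³ = (8.99×10⁹)(2.46×10⁻¹⁰) / (0.600)³ = 10.24 N/C.
√(1 + 3cos²32°) = √(1 + 3·0.7192) = √3.1576 ≈ 1.7770.
E ≈ 10.24 × 1.777 = 18.19 N/C.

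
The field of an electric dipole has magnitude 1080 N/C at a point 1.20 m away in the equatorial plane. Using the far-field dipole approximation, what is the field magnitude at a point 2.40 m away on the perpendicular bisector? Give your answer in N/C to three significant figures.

Dipole fields scale as 1/r³ in the far field; the geometry is the same at both points.
E₂ = E₁ · (r₁/r₂)³ = 1080 · (1.20/2.40)³.
(r₁/r₂)³ = (0.5)³ = 0.125.
E₂ ≈ 135.0 N/C.

E ≈ 135 N/C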